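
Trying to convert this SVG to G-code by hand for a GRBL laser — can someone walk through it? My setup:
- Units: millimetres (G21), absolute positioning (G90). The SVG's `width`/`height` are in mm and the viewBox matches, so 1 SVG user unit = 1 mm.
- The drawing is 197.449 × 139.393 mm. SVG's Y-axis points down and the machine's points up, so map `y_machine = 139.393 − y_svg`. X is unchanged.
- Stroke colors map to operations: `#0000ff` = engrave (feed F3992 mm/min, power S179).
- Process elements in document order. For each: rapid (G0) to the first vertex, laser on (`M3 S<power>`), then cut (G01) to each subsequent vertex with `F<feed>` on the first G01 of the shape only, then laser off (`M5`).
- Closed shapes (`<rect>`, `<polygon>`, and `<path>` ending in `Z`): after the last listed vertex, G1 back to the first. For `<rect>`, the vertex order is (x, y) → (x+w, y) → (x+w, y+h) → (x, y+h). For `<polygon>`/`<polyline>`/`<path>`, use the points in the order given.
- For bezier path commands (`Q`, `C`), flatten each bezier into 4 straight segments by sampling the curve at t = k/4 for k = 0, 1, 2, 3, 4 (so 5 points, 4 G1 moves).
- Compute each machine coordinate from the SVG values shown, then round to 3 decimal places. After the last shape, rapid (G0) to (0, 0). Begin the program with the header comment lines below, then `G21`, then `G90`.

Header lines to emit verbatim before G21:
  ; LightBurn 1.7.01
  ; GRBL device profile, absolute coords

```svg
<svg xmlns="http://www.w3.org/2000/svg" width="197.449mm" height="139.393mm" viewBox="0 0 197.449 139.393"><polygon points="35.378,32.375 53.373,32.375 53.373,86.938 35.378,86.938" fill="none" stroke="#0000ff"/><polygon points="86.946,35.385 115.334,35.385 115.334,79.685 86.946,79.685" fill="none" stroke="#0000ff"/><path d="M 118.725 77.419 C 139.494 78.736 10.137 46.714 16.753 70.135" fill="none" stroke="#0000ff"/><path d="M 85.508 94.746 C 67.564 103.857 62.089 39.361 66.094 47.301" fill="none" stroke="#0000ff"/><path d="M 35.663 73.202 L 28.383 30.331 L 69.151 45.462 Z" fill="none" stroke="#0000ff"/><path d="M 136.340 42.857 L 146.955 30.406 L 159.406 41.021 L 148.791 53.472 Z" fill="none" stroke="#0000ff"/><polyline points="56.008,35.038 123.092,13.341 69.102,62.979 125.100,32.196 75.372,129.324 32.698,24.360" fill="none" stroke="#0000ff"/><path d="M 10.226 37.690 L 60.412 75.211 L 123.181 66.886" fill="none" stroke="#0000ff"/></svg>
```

viewBox `0 0 197.449 139.393` with mm width/height → 1 unit = 1 mm. Flip: y_m = 139.393 − y_svg.

**Shape 1** — `<polygon>` rectangle, stroke `#0000ff` → engrave (S179, F3992). Machine vertices: (35.378,107.018) → (53.373,107.018) → (53.373,52.455) → (35.378,52.455) → (35.378,107.018). Closed: final G1 returns to the first vertex.

**Shape 2** — `<polygon>` rectangle, stroke `#0000ff` → engrave (S179, F3992). Machine vertices: (86.946,104.008) → (115.334,104.008) → (115.334,59.708) → (86.946,59.708) → (86.946,104.008). Closed: final G1 returns to the first vertex.

**Shape 3** — `<path>` cubic bezier, stroke `#0000ff` → engrave (S179, F3992). Control points (SVG): P0=(118.725,77.419), P1=(139.494,78.736), P2=(10.137,46.714), P3=(16.753,70.135); sampled at t=k/4. Machine vertices: (118.725,61.974) → (110.623,65.850) → (73.046,73.905) → (32.816,77.815) → (16.753,69.258). Open path.

**Shape 4** — `<path>` cubic bezier, stroke `#0000ff` → engrave (S179, F3992). Control points (SVG): P0=(85.508,94.746), P1=(67.564,103.857), P2=(62.089,39.361), P3=(66.094,47.301); sampled at t=k/4. Machine vertices: (85.508,44.647) → (74.341,49.333) → (67.570,67.930) → (64.914,86.747) → (66.094,92.092). Open path.

**Shape 5** — `<path>` regular polygon, stroke `#0000ff` → engrave (S179, F3992). Machine vertices: (35.663,66.191) → (28.383,109.062) → (69.151,93.931) → (35.663,66.191). Closed: final G1 returns to the first vertex.

**Shape 6** — `<path>` regular polygon, stroke `#0000ff` → engrave (S179, F3992). Machine vertices: (136.340,96.536) → (146.955,108.987) → (159.406,98.372) → (148.791,85.921) → (136.340,96.536). Closed: final G1 returns to the first vertex.

**Shape 7** — `<polyline>` open polyline, stroke `#0000ff` → engrave (S179, F3992). Machine vertices: (56.008,104.355) → (123.092,126.052) → (69.102,76.414) → (125.100,107.197) → (75.372,10.069) → (32.698,115.033). Open path.

**Shape 8** — `<path>` open polyline, stroke `#0000ff` → engrave (S179, F3992). Machine vertices: (10.226,101.703) → (60.412,64.182) → (123.181,72.507). Open path.

; LightBurn 1.7.01
; GRBL device profile, absolute coords
G21
G90
G0 X35.378 Y107.018
M3 S179
G01 X53.373 Y107.018 F3992
G01 X53.373 Y52.455
G01 X35.378 Y52.455
G01 X35.378 Y107.018
M5
G0 X86.946 Y104.008
M3 S179
G01 X115.334 Y104.008 F3992
G01 X115.334 Y59.708
G01 X86.946 Y59.708
G01 X86.946 Y104.008
M5
G0 X118.725 Y61.974
M3 S179
G01 X110.623 Y65.850 F3992
G01 X73.046 Y73.905
G01 X32.816 Y77.815
G01 X16.753 Y69.258
M5
G0 X85.508 Y44.647
M3 S179
G01 X74.341 Y49.333 F3992
G01 X67.570 Y67.930
G01 X64.914 Y86.747
G01 X66.094 Y92.092
M5
G0 X35.663 Y66.191
M3 S179
G01 X28.383 Y109.062 F3992
G01 X69.151 Y93.931
G01 X35.663 Y66.191
M5
G0 X136.340 Y96.536
M3 S179
G01 X146.955 Y108.987 F3992
G01 X159.406 Y98.372
G01 X148.791 Y85.921
G01 X136.340 Y96.536
M5
G0 X56.008 Y104.355
M3 S179
G01 X123.092 Y126.052 F3992
G01 X69.102 Y76.414
G01 X125.100 Y107.197
G01 X75.372 Y10.069
G01 X32.698 Y115.033
M5
G0 X10.226 Y101.703
M3 S179
G01 X60.412 Y64.182 F3992
G01 X123.181 Y72.507
M5
G0 X0.000 Y0.000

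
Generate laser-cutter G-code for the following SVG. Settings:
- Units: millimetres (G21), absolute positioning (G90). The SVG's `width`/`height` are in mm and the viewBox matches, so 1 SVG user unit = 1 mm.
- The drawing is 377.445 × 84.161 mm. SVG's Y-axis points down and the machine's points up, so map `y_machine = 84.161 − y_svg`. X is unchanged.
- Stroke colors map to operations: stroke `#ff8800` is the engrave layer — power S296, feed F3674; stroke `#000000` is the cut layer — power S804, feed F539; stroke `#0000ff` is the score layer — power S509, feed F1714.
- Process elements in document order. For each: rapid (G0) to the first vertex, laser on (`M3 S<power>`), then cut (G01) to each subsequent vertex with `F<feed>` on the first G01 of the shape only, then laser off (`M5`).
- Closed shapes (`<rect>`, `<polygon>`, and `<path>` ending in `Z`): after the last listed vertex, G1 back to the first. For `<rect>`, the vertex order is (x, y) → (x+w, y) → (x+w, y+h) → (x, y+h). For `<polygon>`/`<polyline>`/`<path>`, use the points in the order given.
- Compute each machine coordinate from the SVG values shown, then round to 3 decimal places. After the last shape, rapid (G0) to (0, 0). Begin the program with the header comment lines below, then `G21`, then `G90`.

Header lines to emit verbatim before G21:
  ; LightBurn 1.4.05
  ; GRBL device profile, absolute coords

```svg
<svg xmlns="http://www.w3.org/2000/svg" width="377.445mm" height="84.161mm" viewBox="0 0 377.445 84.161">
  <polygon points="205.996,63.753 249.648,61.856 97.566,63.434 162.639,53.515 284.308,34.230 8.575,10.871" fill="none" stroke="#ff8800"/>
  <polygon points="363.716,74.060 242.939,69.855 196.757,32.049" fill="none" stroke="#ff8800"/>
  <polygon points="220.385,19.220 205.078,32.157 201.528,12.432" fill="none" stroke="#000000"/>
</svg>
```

; LightBurn 1.4.05
; GRBL device profile, absolute coords
G21
G90
G0 X205.996 Y20.408
M3 S296
G01 X249.648 Y22.305 F3674
G01 X97.566 Y20.727
G01 X162.639 Y30.646
G01 X284.308 Y49.931
G01 X8.575 Y73.290
G01 X205.996 Y20.408
M5
G0 X363.716 Y10.101
M3 S296
G01 X242.939 Y14.306 F3674
G01 X196.757 Y52.112
G01 X363.716 Y10.101
M5
G0 X220.385 Y64.941
M3 S804
G01 X205.078 Y52.004 F539
G01 X201.528 Y71.729
G01 X220.385 Y64.941
M5
G0 X0.000 Y0.000

viewBox `0 0 377.445 84.161` with mm width/height → 1 unit = 1 mm. Flip: y_m = 84.161 − y_svg.

**Shape 1** — `<polygon>` closed polygon, stroke `#ff8800` → engrave (S296, F3674). Machine vertices: (205.996,20.408) → (249.648,22.305) → (97.566,20.727) → (162.639,30.646) → (284.308,49.931) → (8.575,73.290) → (205.996,20.408). Closed: final G1 returns to the first vertex.

**Shape 2** — `<polygon>` closed polygon, stroke `#ff8800` → engrave (S296, F3674). Machine vertices: (363.716,10.101) → (242.939,14.306) → (196.757,52.112) → (363.716,10.101). Closed: final G1 returns to the first vertex.

**Shape 3** — `<polygon>` regular polygon, stroke `#000000` → cut (S804, F539). Machine vertices: (220.385,64.941) → (205.078,52.004) → (201.528,71.729) → (220.385,64.941). Closed: final G1 returns to the first vertex.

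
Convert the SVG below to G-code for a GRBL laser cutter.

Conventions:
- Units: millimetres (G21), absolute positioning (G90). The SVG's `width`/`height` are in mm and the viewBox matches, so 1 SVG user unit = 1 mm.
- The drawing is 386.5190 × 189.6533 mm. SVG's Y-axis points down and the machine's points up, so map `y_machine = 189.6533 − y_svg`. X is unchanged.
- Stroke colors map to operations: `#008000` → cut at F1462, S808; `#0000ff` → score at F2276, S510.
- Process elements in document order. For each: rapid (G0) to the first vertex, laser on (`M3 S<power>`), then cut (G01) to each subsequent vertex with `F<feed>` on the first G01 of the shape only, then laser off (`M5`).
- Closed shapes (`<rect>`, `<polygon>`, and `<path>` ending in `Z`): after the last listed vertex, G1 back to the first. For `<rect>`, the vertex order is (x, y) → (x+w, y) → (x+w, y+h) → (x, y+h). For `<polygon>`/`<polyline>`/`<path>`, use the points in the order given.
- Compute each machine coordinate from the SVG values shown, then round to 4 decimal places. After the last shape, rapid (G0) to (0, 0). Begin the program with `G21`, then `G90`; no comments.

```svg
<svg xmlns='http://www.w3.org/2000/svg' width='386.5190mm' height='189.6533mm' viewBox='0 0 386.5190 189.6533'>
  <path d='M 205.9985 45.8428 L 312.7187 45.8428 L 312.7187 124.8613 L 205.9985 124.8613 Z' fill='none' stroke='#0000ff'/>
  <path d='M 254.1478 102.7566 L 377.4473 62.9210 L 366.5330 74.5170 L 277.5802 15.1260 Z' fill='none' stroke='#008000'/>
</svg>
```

G21
G90
G0 X205.9985 Y143.8105
M3 S510
G01 X312.7187 Y143.8105 F2276
G01 X312.7187 Y64.7920
G01 X205.9985 Y64.7920
G01 X205.9985 Y143.8105
M5
G0 X254.1478 Y86.8967
M3 S808
G01 X377.4473 Y126.7323 F1462
G01 X366.5330 Y115.1363
G01 X277.5802 Y174.5273
G01 X254.1478 Y86.8967
M5
G0 X0.0000 Y0.0000

1 u = 1 mm; y_m = 189.6533 − y.

[1] `<path>` rectangle, #0000ff→score S510 F2276: (205.9985,143.8105) → (312.7187,143.8105) → (312.7187,64.7920) → (205.9985,64.7920) → (205.9985,143.8105) (closed)

[2] `<path>` closed polygon, #008000→cut S808 F1462: (254.1478,86.8967) → (377.4473,126.7323) → (366.5330,115.1363) → (277.5802,174.5273) → (254.1478,86.8967) (closed)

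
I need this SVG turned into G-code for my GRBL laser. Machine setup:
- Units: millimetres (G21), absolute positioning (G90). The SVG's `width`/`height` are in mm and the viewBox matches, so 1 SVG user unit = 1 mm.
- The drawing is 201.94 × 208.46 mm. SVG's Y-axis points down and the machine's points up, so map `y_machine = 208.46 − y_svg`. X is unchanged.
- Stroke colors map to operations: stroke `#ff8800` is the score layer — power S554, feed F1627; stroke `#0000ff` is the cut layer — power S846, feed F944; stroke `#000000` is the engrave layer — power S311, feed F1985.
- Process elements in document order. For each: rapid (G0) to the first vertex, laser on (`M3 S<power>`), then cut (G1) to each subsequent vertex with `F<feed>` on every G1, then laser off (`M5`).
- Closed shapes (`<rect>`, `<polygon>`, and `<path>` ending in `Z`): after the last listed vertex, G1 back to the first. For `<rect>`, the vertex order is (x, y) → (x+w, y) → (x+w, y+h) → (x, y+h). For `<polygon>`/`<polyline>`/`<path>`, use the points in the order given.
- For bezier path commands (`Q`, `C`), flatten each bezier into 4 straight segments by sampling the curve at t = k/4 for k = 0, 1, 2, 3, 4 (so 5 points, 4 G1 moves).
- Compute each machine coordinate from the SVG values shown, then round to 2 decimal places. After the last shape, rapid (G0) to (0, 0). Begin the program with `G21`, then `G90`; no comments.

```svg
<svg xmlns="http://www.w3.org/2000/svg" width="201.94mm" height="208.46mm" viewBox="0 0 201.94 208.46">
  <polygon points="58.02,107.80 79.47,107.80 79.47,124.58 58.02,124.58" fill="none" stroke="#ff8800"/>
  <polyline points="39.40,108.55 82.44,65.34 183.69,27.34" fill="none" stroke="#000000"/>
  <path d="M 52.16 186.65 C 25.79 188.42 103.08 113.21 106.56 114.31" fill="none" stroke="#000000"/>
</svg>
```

1 u = 1 mm; y_m = 208.46 − y.

[1] `<polygon>` rectangle, #ff8800→score S554 F1627: (58.02,100.66) → (79.47,100.66) → (79.47,83.88) → (58.02,83.88) → (58.02,100.66) (closed)

[2] `<polyline>` open polyline, #000000→engrave S311 F1985: (39.40,99.91) → (82.44,143.12) → (183.69,181.12)

[3] `<path>` cubic bezier, #000000→engrave S311 F1985: (52.16,21.81) → (49.05,32.52) → (68.17,57.73) → (92.88,83.06) → (106.56,94.15)

G21
G90
G0 X58.02 Y100.66
M3 S554
G1 X79.47 Y100.66 F1627
G1 X79.47 Y83.88 F1627
G1 X58.02 Y83.88 F1627
G1 X58.02 Y100.66 F1627
M5
G0 X39.40 Y99.91
M3 S311
G1 X82.44 Y143.12 F1985
G1 X183.69 Y181.12 F1985
M5
G0 X52.16 Y21.81
M3 S311
G1 X49.05 Y32.52 F1985
G1 X68.17 Y57.73 F1985
G1 X92.88 Y83.06 F1985
G1 X106.56 Y94.15 F1985
M5
G0 X0.00 Y0.00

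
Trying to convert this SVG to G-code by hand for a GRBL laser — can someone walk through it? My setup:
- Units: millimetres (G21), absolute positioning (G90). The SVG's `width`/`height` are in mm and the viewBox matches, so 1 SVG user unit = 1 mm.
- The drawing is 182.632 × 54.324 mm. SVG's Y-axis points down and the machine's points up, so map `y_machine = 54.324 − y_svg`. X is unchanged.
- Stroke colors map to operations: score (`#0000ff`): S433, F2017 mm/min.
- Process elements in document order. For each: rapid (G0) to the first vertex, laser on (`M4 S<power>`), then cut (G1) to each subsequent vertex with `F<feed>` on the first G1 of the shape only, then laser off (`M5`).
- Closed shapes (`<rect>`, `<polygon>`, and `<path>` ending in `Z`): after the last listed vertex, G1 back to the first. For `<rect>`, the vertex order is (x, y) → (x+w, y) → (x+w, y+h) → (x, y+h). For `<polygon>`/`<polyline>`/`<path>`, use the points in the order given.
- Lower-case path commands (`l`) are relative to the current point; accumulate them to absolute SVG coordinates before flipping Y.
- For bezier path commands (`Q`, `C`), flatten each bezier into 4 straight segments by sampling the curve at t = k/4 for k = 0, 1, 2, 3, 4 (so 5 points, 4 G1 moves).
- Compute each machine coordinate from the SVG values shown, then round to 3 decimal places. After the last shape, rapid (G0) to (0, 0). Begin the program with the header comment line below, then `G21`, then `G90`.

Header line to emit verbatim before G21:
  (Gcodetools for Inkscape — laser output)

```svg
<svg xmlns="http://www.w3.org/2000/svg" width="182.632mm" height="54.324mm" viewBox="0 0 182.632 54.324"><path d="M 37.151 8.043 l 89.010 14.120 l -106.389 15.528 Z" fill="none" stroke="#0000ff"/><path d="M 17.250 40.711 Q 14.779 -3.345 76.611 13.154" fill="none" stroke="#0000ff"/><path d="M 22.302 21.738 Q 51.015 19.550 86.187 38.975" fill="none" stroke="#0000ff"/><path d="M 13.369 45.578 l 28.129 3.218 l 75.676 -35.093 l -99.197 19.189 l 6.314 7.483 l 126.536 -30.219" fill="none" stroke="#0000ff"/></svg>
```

Since the viewBox matches the mm dimensions, user units are millimetres directly. The only transform is the Y-flip y_m = 54.324 − y_svg.

Shape 1 is a closed polygon drawn with `<path>`. Its stroke #0000ff means score at S433, F2017. After flipping Y the toolpath is (37.151,46.281) → (126.161,32.161) → (19.772,16.633) → (37.151,46.281), returning to the start.

Shape 2 is a quadratic bezier drawn with `<path>`. Its stroke #0000ff means score at S433, F2017. After flipping Y the toolpath is (17.250,13.613) → (20.033,31.856) → (30.855,42.530) → (49.714,45.635) → (76.611,41.170).

Shape 3 is a quadratic bezier drawn with `<path>`. Its stroke #0000ff means score at S433, F2017. After flipping Y the toolpath is (22.302,32.586) → (37.062,32.329) → (52.630,29.371) → (69.005,23.711) → (86.187,15.349).

Shape 4 is a open polyline drawn with `<path>`. Its stroke #0000ff means score at S433, F2017. After flipping Y the toolpath is (13.369,8.746) → (41.498,5.528) → (117.174,40.621) → (17.977,21.432) → (24.291,13.949) → (150.827,44.168).

(Gcodetools for Inkscape — laser output)
G21
G90
G0 X37.151 Y46.281
M4 S433
G1 X126.161 Y32.161 F2017
G1 X19.772 Y16.633
G1 X37.151 Y46.281
M5
G0 X17.250 Y13.613
M4 S433
G1 X20.033 Y31.856 F2017
G1 X30.855 Y42.530
G1 X49.714 Y45.635
G1 X76.611 Y41.170
M5
G0 X22.302 Y32.586
M4 S433
G1 X37.062 Y32.329 F2017
G1 X52.630 Y29.371
G1 X69.005 Y23.711
G1 X86.187 Y15.349
M5
G0 X13.369 Y8.746
M4 S433
G1 X41.498 Y5.528 F2017
G1 X117.174 Y40.621
G1 X17.977 Y21.432
G1 X24.291 Y13.949
G1 X150.827 Y44.168
M5
G0 X0.000 Y0.000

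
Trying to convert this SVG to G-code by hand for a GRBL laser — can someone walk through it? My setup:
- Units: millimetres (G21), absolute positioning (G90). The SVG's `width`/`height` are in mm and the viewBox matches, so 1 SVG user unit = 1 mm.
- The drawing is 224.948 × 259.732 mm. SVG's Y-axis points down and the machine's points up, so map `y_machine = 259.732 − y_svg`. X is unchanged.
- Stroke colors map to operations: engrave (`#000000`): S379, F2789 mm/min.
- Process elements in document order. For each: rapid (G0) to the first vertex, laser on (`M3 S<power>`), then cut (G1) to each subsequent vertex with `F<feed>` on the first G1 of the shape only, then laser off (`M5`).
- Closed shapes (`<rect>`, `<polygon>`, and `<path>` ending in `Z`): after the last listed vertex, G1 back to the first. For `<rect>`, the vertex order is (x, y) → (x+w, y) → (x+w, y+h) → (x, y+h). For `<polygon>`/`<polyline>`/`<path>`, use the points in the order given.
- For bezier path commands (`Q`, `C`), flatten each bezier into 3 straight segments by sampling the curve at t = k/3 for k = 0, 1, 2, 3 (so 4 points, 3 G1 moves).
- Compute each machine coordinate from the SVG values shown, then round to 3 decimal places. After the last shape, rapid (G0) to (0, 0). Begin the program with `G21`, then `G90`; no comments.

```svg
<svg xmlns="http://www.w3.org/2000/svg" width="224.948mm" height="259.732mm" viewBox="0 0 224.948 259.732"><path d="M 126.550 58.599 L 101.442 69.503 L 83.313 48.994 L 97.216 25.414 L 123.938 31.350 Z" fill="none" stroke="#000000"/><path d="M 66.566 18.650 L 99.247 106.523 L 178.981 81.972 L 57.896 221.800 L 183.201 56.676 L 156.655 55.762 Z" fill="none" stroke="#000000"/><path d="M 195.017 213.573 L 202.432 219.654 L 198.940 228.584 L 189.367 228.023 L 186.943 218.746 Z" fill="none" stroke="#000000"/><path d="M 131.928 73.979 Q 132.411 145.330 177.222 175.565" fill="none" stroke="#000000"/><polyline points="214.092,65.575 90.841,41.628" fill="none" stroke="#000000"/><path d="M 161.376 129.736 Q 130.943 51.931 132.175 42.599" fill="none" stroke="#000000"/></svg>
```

G21
G90
G0 X126.550 Y201.133
M3 S379
G1 X101.442 Y190.229 F2789
G1 X83.313 Y210.738
G1 X97.216 Y234.318
G1 X123.938 Y228.382
G1 X126.550 Y201.133
M5
G0 X66.566 Y241.082
M3 S379
G1 X99.247 Y153.209 F2789
G1 X178.981 Y177.760
G1 X57.896 Y37.932
G1 X183.201 Y203.056
G1 X156.655 Y203.970
G1 X66.566 Y241.082
M5
G0 X195.017 Y46.159
M3 S379
G1 X202.432 Y40.078 F2789
G1 X198.940 Y31.148
G1 X189.367 Y31.709
G1 X186.943 Y40.986
G1 X195.017 Y46.159
M5
G0 X131.928 Y185.753
M3 S379
G1 X137.175 Y142.754 F2789
G1 X152.273 Y108.892
G1 X177.222 Y84.167
M5
G0 X214.092 Y194.157
M3 S379
G1 X90.841 Y218.104 F2789
M5
G0 X161.376 Y129.996
M3 S379
G1 X144.606 Y174.258 F2789
G1 X134.872 Y203.304
G1 X132.175 Y217.133
M5
G0 X0.000 Y0.000

1 u = 1 mm; y_m = 259.732 − y.

[1] `<path>` regular polygon, #000000→engrave S379 F2789: (126.550,201.133) → (101.442,190.229) → (83.313,210.738) → (97.216,234.318) → (123.938,228.382) → (126.550,201.133) (closed)

[2] `<path>` closed polygon, #000000→engrave S379 F2789: (66.566,241.082) → (99.247,153.209) → (178.981,177.760) → (57.896,37.932) → (183.201,203.056) → (156.655,203.970) → (66.566,241.082) (closed)

[3] `<path>` regular polygon, #000000→engrave S379 F2789: (195.017,46.159) → (202.432,40.078) → (198.940,31.148) → (189.367,31.709) → (186.943,40.986) → (195.017,46.159) (closed)

[4] `<path>` quadratic bezier, #000000→engrave S379 F2789: (131.928,185.753) → (137.175,142.754) → (152.273,108.892) → (177.222,84.167)

[5] `<polyline>` line segment, #000000→engrave S379 F2789: (214.092,194.157) → (90.841,218.104)

[6] `<path>` quadratic bezier, #000000→engrave S379 F2789: (161.376,129.996) → (144.606,174.258) → (134.872,203.304) → (132.175,217.133)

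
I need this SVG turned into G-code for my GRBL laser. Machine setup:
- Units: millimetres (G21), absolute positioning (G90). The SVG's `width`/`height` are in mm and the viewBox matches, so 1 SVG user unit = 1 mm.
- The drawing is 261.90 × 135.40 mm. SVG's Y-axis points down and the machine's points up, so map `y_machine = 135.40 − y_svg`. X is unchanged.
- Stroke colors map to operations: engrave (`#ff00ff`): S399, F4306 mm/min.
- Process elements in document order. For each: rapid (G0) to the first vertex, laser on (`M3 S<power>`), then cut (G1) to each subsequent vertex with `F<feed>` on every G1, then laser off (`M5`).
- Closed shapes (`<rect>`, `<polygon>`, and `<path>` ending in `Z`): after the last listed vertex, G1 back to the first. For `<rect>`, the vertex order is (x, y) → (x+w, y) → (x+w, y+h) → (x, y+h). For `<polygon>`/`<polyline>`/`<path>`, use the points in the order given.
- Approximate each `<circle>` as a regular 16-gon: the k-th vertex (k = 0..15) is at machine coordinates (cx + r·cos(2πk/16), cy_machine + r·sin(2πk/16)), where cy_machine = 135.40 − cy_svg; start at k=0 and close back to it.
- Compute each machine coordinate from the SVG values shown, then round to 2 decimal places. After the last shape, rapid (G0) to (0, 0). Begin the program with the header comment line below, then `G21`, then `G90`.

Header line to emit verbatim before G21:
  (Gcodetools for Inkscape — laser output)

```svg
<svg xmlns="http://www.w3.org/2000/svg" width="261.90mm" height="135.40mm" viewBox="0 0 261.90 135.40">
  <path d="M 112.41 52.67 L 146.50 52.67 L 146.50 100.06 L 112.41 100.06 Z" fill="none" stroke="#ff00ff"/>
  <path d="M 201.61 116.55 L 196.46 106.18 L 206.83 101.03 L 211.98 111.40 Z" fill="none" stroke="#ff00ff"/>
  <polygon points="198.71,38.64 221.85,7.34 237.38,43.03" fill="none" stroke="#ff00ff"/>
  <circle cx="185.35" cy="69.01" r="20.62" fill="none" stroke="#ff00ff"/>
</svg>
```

(Gcodetools for Inkscape — laser output)
G21
G90
G0 X112.41 Y82.73
M3 S399
G1 X146.50 Y82.73 F4306
G1 X146.50 Y35.34 F4306
G1 X112.41 Y35.34 F4306
G1 X112.41 Y82.73 F4306
M5
G0 X201.61 Y18.85
M3 S399
G1 X196.46 Y29.22 F4306
G1 X206.83 Y34.37 F4306
G1 X211.98 Y24.00 F4306
G1 X201.61 Y18.85 F4306
M5
G0 X198.71 Y96.76
M3 S399
G1 X221.85 Y128.06 F4306
G1 X237.38 Y92.37 F4306
G1 X198.71 Y96.76 F4306
M5
G0 X205.97 Y66.39
M3 S399
G1 X204.40 Y74.28 F4306
G1 X199.93 Y80.97 F4306
G1 X193.24 Y85.44 F4306
G1 X185.35 Y87.01 F4306
G1 X177.46 Y85.44 F4306
G1 X170.77 Y80.97 F4306
G1 X166.30 Y74.28 F4306
G1 X164.73 Y66.39 F4306
G1 X166.30 Y58.50 F4306
G1 X170.77 Y51.81 F4306
G1 X177.46 Y47.34 F4306
G1 X185.35 Y45.77 F4306
G1 X193.24 Y47.34 F4306
G1 X199.93 Y51.81 F4306
G1 X204.40 Y58.50 F4306
G1 X205.97 Y66.39 F4306
M5
G0 X0.00 Y0.00

Since the viewBox matches the mm dimensions, user units are millimetres directly. The only transform is the Y-flip y_m = 135.40 − y_svg.

Shape 1 is a rectangle drawn with `<path>`. Its stroke #ff00ff means engrave at S399, F4306. After flipping Y the toolpath is (112.41,82.73) → (146.50,82.73) → (146.50,35.34) → (112.41,35.34) → (112.41,82.73), returning to the start.

Shape 2 is a regular polygon drawn with `<path>`. Its stroke #ff00ff means engrave at S399, F4306. After flipping Y the toolpath is (201.61,18.85) → (196.46,29.22) → (206.83,34.37) → (211.98,24.00) → (201.61,18.85), returning to the start.

Shape 3 is a regular polygon drawn with `<polygon>`. Its stroke #ff00ff means engrave at S399, F4306. After flipping Y the toolpath is (198.71,96.76) → (221.85,128.06) → (237.38,92.37) → (198.71,96.76), returning to the start.

Shape 4 is a circle drawn with `<circle>`. Its stroke #ff00ff means engrave at S399, F4306. After flipping Y the toolpath is (205.97,66.39) → (204.40,74.28) → (199.93,80.97) → (193.24,85.44) → (185.35,87.01) → (177.46,85.44) → (170.77,80.97) → (166.30,74.28) → (164.73,66.39) → (166.30,58.50) → (170.77,51.81) → (177.46,47.34) → (185.35,45.77) → (193.24,47.34) → (199.93,51.81) → (204.40,58.50) → (205.97,66.39), returning to the start.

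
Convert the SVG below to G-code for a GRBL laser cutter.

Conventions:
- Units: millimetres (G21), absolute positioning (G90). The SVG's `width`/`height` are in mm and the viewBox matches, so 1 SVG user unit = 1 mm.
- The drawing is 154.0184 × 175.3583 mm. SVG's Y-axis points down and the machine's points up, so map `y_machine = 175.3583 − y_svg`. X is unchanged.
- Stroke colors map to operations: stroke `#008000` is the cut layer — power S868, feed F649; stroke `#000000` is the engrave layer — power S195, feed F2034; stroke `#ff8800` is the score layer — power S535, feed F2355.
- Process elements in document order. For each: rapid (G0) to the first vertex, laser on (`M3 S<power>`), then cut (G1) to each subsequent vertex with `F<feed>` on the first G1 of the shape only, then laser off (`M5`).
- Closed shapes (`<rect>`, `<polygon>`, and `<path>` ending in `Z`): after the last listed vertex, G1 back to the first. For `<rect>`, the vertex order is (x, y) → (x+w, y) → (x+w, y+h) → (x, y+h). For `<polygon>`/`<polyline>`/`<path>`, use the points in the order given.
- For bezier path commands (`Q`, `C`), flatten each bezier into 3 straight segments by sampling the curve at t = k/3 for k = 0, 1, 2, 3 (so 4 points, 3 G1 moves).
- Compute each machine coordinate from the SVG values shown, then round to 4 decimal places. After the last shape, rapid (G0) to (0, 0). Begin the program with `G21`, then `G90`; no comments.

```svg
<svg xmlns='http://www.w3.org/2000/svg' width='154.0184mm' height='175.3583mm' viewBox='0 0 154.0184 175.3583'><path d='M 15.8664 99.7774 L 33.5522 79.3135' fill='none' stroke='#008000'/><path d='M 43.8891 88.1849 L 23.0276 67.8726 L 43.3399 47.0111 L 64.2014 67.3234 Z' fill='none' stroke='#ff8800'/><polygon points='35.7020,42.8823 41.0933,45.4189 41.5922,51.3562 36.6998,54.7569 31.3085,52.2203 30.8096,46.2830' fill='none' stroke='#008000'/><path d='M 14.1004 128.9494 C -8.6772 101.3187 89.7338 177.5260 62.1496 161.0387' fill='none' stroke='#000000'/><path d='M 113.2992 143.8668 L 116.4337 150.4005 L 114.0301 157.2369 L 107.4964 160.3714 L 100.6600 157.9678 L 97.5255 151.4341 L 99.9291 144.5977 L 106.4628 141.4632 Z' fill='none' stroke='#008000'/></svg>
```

1 u = 1 mm; y_m = 175.3583 − y.

[1] `<path>` line segment, #008000→cut S868 F649: (15.8664,75.5809) → (33.5522,96.0448)

[2] `<path>` regular polygon, #ff8800→score S535 F2355: (43.8891,87.1734) → (23.0276,107.4857) → (43.3399,128.3472) → (64.2014,108.0349) → (43.8891,87.1734) (closed)

[3] `<polygon>` regular polygon, #008000→cut S868 F649: (35.7020,132.4760) → (41.0933,129.9394) → (41.5922,124.0021) → (36.6998,120.6014) → (31.3085,123.1380) → (30.8096,129.0753) → (35.7020,132.4760) (closed)

[4] `<path>` cubic bezier, #000000→engrave S195 F2034: (14.1004,46.4089) → (22.5640,46.7059) → (56.8904,21.4515) → (62.1496,14.3196)

[5] `<path>` regular polygon, #008000→cut S868 F649: (113.2992,31.4915) → (116.4337,24.9578) → (114.0301,18.1214) → (107.4964,14.9869) → (100.6600,17.3905) → (97.5255,23.9242) → (99.9291,30.7606) → (106.4628,33.8951) → (113.2992,31.4915) (closed)

G21
G90
G0 X15.8664 Y75.5809
M3 S868
G1 X33.5522 Y96.0448 F649
M5
G0 X43.8891 Y87.1734
M3 S535
G1 X23.0276 Y107.4857 F2355
G1 X43.3399 Y128.3472
G1 X64.2014 Y108.0349
G1 X43.8891 Y87.1734
M5
G0 X35.7020 Y132.4760
M3 S868
G1 X41.0933 Y129.9394 F649
G1 X41.5922 Y124.0021
G1 X36.6998 Y120.6014
G1 X31.3085 Y123.1380
G1 X30.8096 Y129.0753
G1 X35.7020 Y132.4760
M5
G0 X14.1004 Y46.4089
M3 S195
G1 X22.5640 Y46.7059 F2034
G1 X56.8904 Y21.4515
G1 X62.1496 Y14.3196
M5
G0 X113.2992 Y31.4915
M3 S868
G1 X116.4337 Y24.9578 F649
G1 X114.0301 Y18.1214
G1 X107.4964 Y14.9869
G1 X100.6600 Y17.3905
G1 X97.5255 Y23.9242
G1 X99.9291 Y30.7606
G1 X106.4628 Y33.8951
G1 X113.2992 Y31.4915
M5
G0 X0.0000 Y0.0000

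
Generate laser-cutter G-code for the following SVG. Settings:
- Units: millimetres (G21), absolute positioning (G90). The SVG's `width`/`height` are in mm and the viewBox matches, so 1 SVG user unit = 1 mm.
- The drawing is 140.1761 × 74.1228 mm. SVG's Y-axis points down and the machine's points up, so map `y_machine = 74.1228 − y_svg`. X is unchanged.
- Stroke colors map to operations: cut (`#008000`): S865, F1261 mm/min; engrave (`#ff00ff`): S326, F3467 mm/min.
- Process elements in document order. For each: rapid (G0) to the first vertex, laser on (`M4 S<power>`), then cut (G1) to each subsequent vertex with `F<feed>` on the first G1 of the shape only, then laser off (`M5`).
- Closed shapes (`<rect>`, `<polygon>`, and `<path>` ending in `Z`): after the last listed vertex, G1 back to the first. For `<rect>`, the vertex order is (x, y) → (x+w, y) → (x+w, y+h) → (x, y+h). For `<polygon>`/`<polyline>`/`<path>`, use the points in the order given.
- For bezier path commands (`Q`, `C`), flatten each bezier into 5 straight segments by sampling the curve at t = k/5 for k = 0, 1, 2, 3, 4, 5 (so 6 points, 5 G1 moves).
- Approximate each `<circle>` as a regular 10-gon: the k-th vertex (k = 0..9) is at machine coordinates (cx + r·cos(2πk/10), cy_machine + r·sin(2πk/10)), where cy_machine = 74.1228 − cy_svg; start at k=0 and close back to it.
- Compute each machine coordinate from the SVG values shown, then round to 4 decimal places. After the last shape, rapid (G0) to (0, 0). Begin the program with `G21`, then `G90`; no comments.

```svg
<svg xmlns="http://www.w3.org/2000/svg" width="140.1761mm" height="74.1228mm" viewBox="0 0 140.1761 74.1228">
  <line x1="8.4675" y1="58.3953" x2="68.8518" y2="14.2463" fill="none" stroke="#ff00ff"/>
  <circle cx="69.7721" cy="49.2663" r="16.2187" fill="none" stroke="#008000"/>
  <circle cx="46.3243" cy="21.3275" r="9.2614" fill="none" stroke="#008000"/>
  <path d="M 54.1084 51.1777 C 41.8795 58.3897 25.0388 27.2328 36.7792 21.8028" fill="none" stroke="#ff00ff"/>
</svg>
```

G21
G90
G0 X8.4675 Y15.7275
M4 S326
G1 X68.8518 Y59.8765 F3467
M5
G0 X85.9908 Y24.8565
M4 S865
G1 X82.8933 Y34.3896 F1261
G1 X74.7840 Y40.2814
G1 X64.7602 Y40.2814
G1 X56.6509 Y34.3896
G1 X53.5534 Y24.8565
G1 X56.6509 Y15.3234
G1 X64.7602 Y9.4316
G1 X74.7840 Y9.4316
G1 X82.8933 Y15.3234
G1 X85.9908 Y24.8565
M5
G0 X55.5857 Y52.7953
M4 S865
G1 X53.8169 Y58.2390 F1261
G1 X49.1862 Y61.6034
G1 X43.4624 Y61.6034
G1 X38.8317 Y58.2390
G1 X37.0629 Y52.7953
G1 X38.8317 Y47.3516
G1 X43.4624 Y43.9872
G1 X49.1862 Y43.9872
G1 X53.8169 Y47.3516
G1 X55.5857 Y52.7953
M5
G0 X54.1084 Y22.9451
M4 S326
G1 X46.4832 Y22.7094 F3467
G1 X39.3444 Y28.6056
G1 X34.2853 Y37.5572
G1 X32.8991 Y46.4875
G1 X36.7792 Y52.3200
M5
G0 X0.0000 Y0.0000

Since the viewBox matches the mm dimensions, user units are millimetres directly. The only transform is the Y-flip y_m = 74.1228 − y_svg.

Shape 1 is a line segment drawn with `<line>`. Its stroke #ff00ff means engrave at S326, F3467. After flipping Y the toolpath is (8.4675,15.7275) → (68.8518,59.8765).

Shape 2 is a circle drawn with `<circle>`. Its stroke #008000 means cut at S865, F1261. After flipping Y the toolpath is (85.9908,24.8565) → (82.8933,34.3896) → (74.7840,40.2814) → (64.7602,40.2814) → (56.6509,34.3896) → (53.5534,24.8565) → (56.6509,15.3234) → (64.7602,9.4316) → (74.7840,9.4316) → (82.8933,15.3234) → (85.9908,24.8565), returning to the start.

Shape 3 is a circle drawn with `<circle>`. Its stroke #008000 means cut at S865, F1261. After flipping Y the toolpath is (55.5857,52.7953) → (53.8169,58.2390) → (49.1862,61.6034) → (43.4624,61.6034) → (38.8317,58.2390) → (37.0629,52.7953) → (38.8317,47.3516) → (43.4624,43.9872) → (49.1862,43.9872) → (53.8169,47.3516) → (55.5857,52.7953), returning to the start.

Shape 4 is a cubic bezier drawn with `<path>`. Its stroke #ff00ff means engrave at S326, F3467. After flipping Y the toolpath is (54.1084,22.9451) → (46.4832,22.7094) → (39.3444,28.6056) → (34.2853,37.5572) → (32.8991,46.4875) → (36.7792,52.3200).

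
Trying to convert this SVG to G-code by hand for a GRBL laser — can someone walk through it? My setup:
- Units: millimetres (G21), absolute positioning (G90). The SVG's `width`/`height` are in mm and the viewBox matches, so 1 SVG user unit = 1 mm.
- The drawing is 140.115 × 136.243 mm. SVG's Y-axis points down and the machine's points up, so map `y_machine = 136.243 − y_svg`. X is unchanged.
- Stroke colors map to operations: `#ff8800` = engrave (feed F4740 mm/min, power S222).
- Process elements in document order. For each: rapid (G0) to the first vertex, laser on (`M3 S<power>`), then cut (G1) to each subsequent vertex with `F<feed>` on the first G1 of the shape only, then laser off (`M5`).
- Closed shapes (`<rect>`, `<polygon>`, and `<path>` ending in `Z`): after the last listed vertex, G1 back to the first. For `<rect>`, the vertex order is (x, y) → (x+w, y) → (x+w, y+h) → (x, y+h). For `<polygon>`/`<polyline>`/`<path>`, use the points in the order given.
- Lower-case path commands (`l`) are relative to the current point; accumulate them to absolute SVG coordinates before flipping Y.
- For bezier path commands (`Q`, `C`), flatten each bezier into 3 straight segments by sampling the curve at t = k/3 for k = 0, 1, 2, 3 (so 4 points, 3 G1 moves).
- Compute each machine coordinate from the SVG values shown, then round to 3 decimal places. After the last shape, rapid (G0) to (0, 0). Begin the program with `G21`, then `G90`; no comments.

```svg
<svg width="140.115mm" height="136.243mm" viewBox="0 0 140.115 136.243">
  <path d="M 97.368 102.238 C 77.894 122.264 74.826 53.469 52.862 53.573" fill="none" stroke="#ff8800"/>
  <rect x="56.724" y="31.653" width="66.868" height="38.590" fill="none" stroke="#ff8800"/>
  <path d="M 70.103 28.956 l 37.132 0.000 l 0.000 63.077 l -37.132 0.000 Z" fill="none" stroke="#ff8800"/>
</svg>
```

viewBox `0 0 140.115 136.243` with mm width/height → 1 unit = 1 mm. Flip: y_m = 136.243 − y_svg.

**Shape 1** — `<path>` cubic bezier, stroke `#ff8800` → engrave (S222, F4740). Control points (SVG): P0=(97.368,102.238), P1=(77.894,122.264), P2=(74.826,53.469), P3=(52.862,53.573); sampled at t=k/3. Machine vertices: (97.368,34.005) → (82.055,37.745) → (69.835,65.649) → (52.862,82.670). Open path.

**Shape 2** — `<rect>` rectangle, stroke `#ff8800` → engrave (S222, F4740). Machine vertices: (56.724,104.590) → (123.592,104.590) → (123.592,66.000) → (56.724,66.000) → (56.724,104.590). Closed: final G1 returns to the first vertex.

**Shape 3** — `<path>` rectangle, stroke `#ff8800` → engrave (S222, F4740). Machine vertices: (70.103,107.287) → (107.235,107.287) → (107.235,44.210) → (70.103,44.210) → (70.103,107.287). Closed: final G1 returns to the first vertex.

G21
G90
G0 X97.368 Y34.005
M3 S222
G1 X82.055 Y37.745 F4740
G1 X69.835 Y65.649
G1 X52.862 Y82.670
M5
G0 X56.724 Y104.590
M3 S222
G1 X123.592 Y104.590 F4740
G1 X123.592 Y66.000
G1 X56.724 Y66.000
G1 X56.724 Y104.590
M5
G0 X70.103 Y107.287
M3 S222
G1 X107.235 Y107.287 F4740
G1 X107.235 Y44.210
G1 X70.103 Y44.210
G1 X70.103 Y107.287
M5
G0 X0.000 Y0.000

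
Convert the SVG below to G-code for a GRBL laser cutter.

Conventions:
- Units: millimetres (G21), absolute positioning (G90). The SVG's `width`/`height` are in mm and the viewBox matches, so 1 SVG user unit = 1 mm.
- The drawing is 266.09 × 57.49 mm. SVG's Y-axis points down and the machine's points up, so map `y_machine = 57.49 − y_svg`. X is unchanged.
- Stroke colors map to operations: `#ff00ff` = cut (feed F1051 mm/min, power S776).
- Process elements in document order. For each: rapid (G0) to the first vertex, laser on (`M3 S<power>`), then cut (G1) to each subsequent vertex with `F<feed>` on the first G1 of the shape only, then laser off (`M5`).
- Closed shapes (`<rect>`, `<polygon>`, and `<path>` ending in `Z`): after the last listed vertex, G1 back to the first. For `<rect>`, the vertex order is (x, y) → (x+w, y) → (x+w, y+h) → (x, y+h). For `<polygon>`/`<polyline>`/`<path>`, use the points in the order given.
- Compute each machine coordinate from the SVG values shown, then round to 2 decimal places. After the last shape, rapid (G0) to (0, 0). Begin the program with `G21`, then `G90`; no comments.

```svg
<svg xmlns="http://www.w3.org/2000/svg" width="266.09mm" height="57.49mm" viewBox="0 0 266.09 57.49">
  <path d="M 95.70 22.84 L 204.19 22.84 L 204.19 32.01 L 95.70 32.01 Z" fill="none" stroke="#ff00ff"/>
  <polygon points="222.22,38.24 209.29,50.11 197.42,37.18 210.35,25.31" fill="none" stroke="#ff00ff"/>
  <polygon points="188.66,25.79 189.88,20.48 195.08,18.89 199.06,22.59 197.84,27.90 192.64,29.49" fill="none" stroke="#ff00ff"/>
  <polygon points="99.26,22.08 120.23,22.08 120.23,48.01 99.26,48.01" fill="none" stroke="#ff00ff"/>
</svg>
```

1 u = 1 mm; y_m = 57.49 − y.

[1] `<path>` rectangle, #ff00ff→cut S776 F1051: (95.70,34.65) → (204.19,34.65) → (204.19,25.48) → (95.70,25.48) → (95.70,34.65) (closed)

[2] `<polygon>` regular polygon, #ff00ff→cut S776 F1051: (222.22,19.25) → (209.29,7.38) → (197.42,20.31) → (210.35,32.18) → (222.22,19.25) (closed)

[3] `<polygon>` regular polygon, #ff00ff→cut S776 F1051: (188.66,31.70) → (189.88,37.01) → (195.08,38.60) → (199.06,34.90) → (197.84,29.59) → (192.64,28.00) → (188.66,31.70) (closed)

[4] `<polygon>` rectangle, #ff00ff→cut S776 F1051: (99.26,35.41) → (120.23,35.41) → (120.23,9.48) → (99.26,9.48) → (99.26,35.41) (closed)

G21
G90
G0 X95.70 Y34.65
M3 S776
G1 X204.19 Y34.65 F1051
G1 X204.19 Y25.48
G1 X95.70 Y25.48
G1 X95.70 Y34.65
M5
G0 X222.22 Y19.25
M3 S776
G1 X209.29 Y7.38 F1051
G1 X197.42 Y20.31
G1 X210.35 Y32.18
G1 X222.22 Y19.25
M5
G0 X188.66 Y31.70
M3 S776
G1 X189.88 Y37.01 F1051
G1 X195.08 Y38.60
G1 X199.06 Y34.90
G1 X197.84 Y29.59
G1 X192.64 Y28.00
G1 X188.66 Y31.70
M5
G0 X99.26 Y35.41
M3 S776
G1 X120.23 Y35.41 F1051
G1 X120.23 Y9.48
G1 X99.26 Y9.48
G1 X99.26 Y35.41
M5
G0 X0.00 Y0.00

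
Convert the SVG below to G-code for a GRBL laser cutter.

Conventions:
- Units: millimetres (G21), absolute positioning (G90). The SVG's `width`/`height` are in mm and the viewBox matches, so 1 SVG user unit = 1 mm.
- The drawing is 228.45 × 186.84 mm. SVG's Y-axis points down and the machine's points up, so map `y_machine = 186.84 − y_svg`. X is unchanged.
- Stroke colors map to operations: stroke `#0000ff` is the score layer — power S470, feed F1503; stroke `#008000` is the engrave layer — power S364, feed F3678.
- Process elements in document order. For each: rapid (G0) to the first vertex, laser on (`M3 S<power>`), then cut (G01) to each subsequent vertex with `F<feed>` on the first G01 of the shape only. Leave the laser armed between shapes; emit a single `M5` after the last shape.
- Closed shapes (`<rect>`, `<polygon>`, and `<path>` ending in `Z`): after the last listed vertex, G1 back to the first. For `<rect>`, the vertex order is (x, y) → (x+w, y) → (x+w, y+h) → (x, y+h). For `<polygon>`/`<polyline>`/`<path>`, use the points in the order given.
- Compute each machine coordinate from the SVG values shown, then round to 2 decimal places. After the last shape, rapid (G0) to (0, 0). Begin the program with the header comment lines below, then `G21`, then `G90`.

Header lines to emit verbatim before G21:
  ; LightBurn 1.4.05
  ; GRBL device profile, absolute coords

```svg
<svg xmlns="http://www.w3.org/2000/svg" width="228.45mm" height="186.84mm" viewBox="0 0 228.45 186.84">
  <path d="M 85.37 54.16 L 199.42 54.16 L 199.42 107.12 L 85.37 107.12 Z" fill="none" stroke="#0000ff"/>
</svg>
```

; LightBurn 1.4.05
; GRBL device profile, absolute coords
G21
G90
G0 X85.37 Y132.68
M3 S470
G01 X199.42 Y132.68 F1503
G01 X199.42 Y79.72
G01 X85.37 Y79.72
G01 X85.37 Y132.68
M5
G0 X0.00 Y0.00

1 u = 1 mm; y_m = 186.84 − y.

[1] `<path>` rectangle, #0000ff→score S470 F1503: (85.37,132.68) → (199.42,132.68) → (199.42,79.72) → (85.37,79.72) → (85.37,132.68) (closed)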